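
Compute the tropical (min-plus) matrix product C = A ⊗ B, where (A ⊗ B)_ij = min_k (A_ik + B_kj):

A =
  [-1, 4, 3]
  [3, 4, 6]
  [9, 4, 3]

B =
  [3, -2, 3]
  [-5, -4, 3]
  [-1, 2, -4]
A ⊗ B =
  [-1, -3, -1]
  [-1, 0, 2]
  [-1, 0, -1]

Apply the min-plus product entry-by-entry:
  C[0][0] = min over k of (A[0][0] + B[0][0] = -1 + 3 = 2, A[0][1] + B[1][0] = 4 + -5 = -1, A[0][2] + B[2][0] = 3 + -1 = 2) = -1 (attained at k = 1)
  C[0][1] = min over k of (A[0][0] + B[0][1] = -1 + -2 = -3, A[0][1] + B[1][1] = 4 + -4 = 0, A[0][2] + B[2][1] = 3 + 2 = 5) = -3 (attained at k = 0)
  C[0][2] = min over k of (A[0][0] + B[0][2] = -1 + 3 = 2, A[0][1] + B[1][2] = 4 + 3 = 7, A[0][2] + B[2][2] = 3 + -4 = -1) = -1 (attained at k = 2)
  C[1][0] = min over k of (A[1][0] + B[0][0] = 3 + 3 = 6, A[1][1] + B[1][0] = 4 + -5 = -1, A[1][2] + B[2][0] = 6 + -1 = 5) = -1 (attained at k = 1)
  C[1][1] = min over k of (A[1][0] + B[0][1] = 3 + -2 = 1, A[1][1] + B[1][1] = 4 + -4 = 0, A[1][2] + B[2][1] = 6 + 2 = 8) = 0 (attained at k = 1)
  C[1][2] = min over k of (A[1][0] + B[0][2] = 3 + 3 = 6, A[1][1] + B[1][2] = 4 + 3 = 7, A[1][2] + B[2][2] = 6 + -4 = 2) = 2 (attained at k = 2)
  C[2][0] = min over k of (A[2][0] + B[0][0] = 9 + 3 = 12, A[2][1] + B[1][0] = 4 + -5 = -1, A[2][2] + B[2][0] = 3 + -1 = 2) = -1 (attained at k = 1)
  C[2][1] = min over k of (A[2][0] + B[0][1] = 9 + -2 = 7, A[2][1] + B[1][1] = 4 + -4 = 0, A[2][2] + B[2][1] = 3 + 2 = 5) = 0 (attained at k = 1)
  C[2][2] = min over k of (A[2][0] + B[0][2] = 9 + 3 = 12, A[2][1] + B[1][2] = 4 + 3 = 7, A[2][2] + B[2][2] = 3 + -4 = -1) = -1 (attained at k = 2)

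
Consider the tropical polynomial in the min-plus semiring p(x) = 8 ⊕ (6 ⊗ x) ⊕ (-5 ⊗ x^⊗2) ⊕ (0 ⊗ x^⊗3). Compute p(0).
p(0) = -5

A tropical monomial a ⊗ x^⊗i evaluates to a + i · x. Evaluating each term at x = 0:
  Term 0 contributes 8 + 0 · 0 = 8
  Term 1 contributes 6 + 1 · 0 = 6
  Term 2 contributes -5 + 2 · 0 = -5
  Term 3 contributes 0 + 3 · 0 = 0
p(0) = ⊕ of these = min[8, 6, -5, 0] = -5.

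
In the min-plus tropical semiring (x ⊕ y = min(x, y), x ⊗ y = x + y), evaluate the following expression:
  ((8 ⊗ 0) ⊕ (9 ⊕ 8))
((8 ⊗ 0) ⊕ (9 ⊕ 8)) = 8

Expand innermost to outermost. Recall ⊕ takes the minimum of its arguments and ⊗ takes their sum. Working out the expression ((8 ⊗ 0) ⊕ (9 ⊕ 8)) gives 8.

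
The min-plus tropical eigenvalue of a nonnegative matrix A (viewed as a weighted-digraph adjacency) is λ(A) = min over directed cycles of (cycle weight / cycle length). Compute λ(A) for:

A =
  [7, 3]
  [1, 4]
λ(A) = 2

Enumerate directed cycles and compute their means (weight / length). Sample:
  cycle 0 → 0: weight = 7, length = 1, mean = 7/1 ≈ 7.000
  cycle 1 → 1: weight = 4, length = 1, mean = 4/1 ≈ 4.000
  cycle 0 → 1 → 0: weight = 4, length = 2, mean = 4/2 ≈ 2.000
  cycle 1 → 0 → 1: weight = 4, length = 2, mean = 4/2 ≈ 2.000
Minimum mean = 2.000, attained e.g. along the cycle 0 → 1 → 0 with weight 4 and length 2. So λ(A) = 4/2 = 2.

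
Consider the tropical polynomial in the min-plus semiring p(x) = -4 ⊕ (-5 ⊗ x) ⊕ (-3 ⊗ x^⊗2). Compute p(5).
p(5) = -4

A tropical monomial a ⊗ x^⊗i evaluates to a + i · x. Evaluating each term at x = 5:
  Term 0 contributes -4 + 0 · 5 = -4
  Term 1 contributes -5 + 1 · 5 = 0
  Term 2 contributes -3 + 2 · 5 = 7
p(5) = ⊕ of these = min[-4, 0, 7] = -4.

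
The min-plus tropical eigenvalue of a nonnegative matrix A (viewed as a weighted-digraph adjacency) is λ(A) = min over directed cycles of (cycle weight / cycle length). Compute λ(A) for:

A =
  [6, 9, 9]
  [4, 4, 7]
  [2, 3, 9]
λ(A) = 4

Enumerate directed cycles and compute their means (weight / length). Sample:
  cycle 0 → 0: weight = 6, length = 1, mean = 6/1 ≈ 6.000
  cycle 1 → 1: weight = 4, length = 1, mean = 4/1 ≈ 4.000
  cycle 2 → 2: weight = 9, length = 1, mean = 9/1 ≈ 9.000
  cycle 0 → 1 → 0: weight = 13, length = 2, mean = 13/2 ≈ 6.500
  cycle 0 → 2 → 0: weight = 11, length = 2, mean = 11/2 ≈ 5.500
  cycle 1 → 0 → 1: weight = 13, length = 2, mean = 13/2 ≈ 6.500
Minimum mean = 4.000, attained e.g. along the cycle 1 → 1 with weight 4 and length 1. So λ(A) = 4/1 = 4.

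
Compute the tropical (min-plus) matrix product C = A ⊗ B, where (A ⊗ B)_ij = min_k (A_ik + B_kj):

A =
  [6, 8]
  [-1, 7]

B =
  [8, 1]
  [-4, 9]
A ⊗ B =
  [4, 7]
  [3, 0]

Apply the min-plus product entry-by-entry:
  C[0][0] = min over k of (A[0][0] + B[0][0] = 6 + 8 = 14, A[0][1] + B[1][0] = 8 + -4 = 4) = 4 (attained at k = 1)
  C[0][1] = min over k of (A[0][0] + B[0][1] = 6 + 1 = 7, A[0][1] + B[1][1] = 8 + 9 = 17) = 7 (attained at k = 0)
  C[1][0] = min over k of (A[1][0] + B[0][0] = -1 + 8 = 7, A[1][1] + B[1][0] = 7 + -4 = 3) = 3 (attained at k = 1)
  C[1][1] = min over k of (A[1][0] + B[0][1] = -1 + 1 = 0, A[1][1] + B[1][1] = 7 + 9 = 16) = 0 (attained at k = 0)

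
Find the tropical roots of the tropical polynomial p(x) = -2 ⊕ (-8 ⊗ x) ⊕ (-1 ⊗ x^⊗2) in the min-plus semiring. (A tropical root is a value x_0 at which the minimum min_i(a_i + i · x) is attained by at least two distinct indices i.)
Roots: {-7, 6}

Each tropical root is a break point of the lower envelope of the lines y = a_i + i · x (there are 3 lines, with slopes 0, 1, ..., 2). Only the lines that attain the minimum somewhere contribute to roots; other lines are dominated. Here the surviving (envelope) indices are i = 2, i = 1, i = 0.
Intersections between consecutive envelope lines give the roots: for adjacent envelope indices i < j the intersection is x = (a_i − a_j) / (j − i). Reading off the sorted break points: {-7, 6}.
Verification: at each break x_0, at least two indices attain the minimum of min_i(a_i + i · x_0).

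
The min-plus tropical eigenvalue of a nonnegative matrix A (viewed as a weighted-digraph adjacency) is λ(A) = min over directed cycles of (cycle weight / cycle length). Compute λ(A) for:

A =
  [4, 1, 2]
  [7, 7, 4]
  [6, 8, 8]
λ(A) = 11/3

Enumerate directed cycles and compute their means (weight / length). Sample:
  cycle 0 → 0: weight = 4, length = 1, mean = 4/1 ≈ 4.000
  cycle 1 → 1: weight = 7, length = 1, mean = 7/1 ≈ 7.000
  cycle 2 → 2: weight = 8, length = 1, mean = 8/1 ≈ 8.000
  cycle 0 → 1 → 0: weight = 8, length = 2, mean = 8/2 ≈ 4.000
  cycle 0 → 2 → 0: weight = 8, length = 2, mean = 8/2 ≈ 4.000
  cycle 1 → 0 → 1: weight = 8, length = 2, mean = 8/2 ≈ 4.000
Minimum mean = 3.667, attained e.g. along the cycle 0 → 1 → 2 → 0 with weight 11 and length 3. So λ(A) = 11/3 = 11/3.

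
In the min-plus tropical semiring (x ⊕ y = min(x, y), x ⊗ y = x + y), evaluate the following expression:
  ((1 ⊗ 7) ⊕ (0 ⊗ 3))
((1 ⊗ 7) ⊕ (0 ⊗ 3)) = 3

Expand innermost to outermost. Recall ⊕ takes the minimum of its arguments and ⊗ takes their sum. Working out the expression ((1 ⊗ 7) ⊕ (0 ⊗ 3)) gives 3.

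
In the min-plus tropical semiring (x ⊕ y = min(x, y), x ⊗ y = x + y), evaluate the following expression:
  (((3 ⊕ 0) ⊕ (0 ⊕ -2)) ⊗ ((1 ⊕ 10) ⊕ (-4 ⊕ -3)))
(((3 ⊕ 0) ⊕ (0 ⊕ -2)) ⊗ ((1 ⊕ 10) ⊕ (-4 ⊕ -3))) = -6

Expand innermost to outermost. Recall ⊕ takes the minimum of its arguments and ⊗ takes their sum. Working out the expression (((3 ⊕ 0) ⊕ (0 ⊕ -2)) ⊗ ((1 ⊕ 10) ⊕ (-4 ⊕ -3))) gives -6.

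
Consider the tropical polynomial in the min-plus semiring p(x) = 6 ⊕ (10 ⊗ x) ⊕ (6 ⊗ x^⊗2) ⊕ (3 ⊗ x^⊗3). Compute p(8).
p(8) = 6

A tropical monomial a ⊗ x^⊗i evaluates to a + i · x. Evaluating each term at x = 8:
  Term 0 contributes 6 + 0 · 8 = 6
  Term 1 contributes 10 + 1 · 8 = 18
  Term 2 contributes 6 + 2 · 8 = 22
  Term 3 contributes 3 + 3 · 8 = 27
p(8) = ⊕ of these = min[6, 18, 22, 27] = 6.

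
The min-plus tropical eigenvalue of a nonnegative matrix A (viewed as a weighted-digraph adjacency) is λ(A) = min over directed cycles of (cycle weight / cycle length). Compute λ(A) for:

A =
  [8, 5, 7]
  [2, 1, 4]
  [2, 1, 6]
λ(A) = 1

Enumerate directed cycles and compute their means (weight / length). Sample:
  cycle 0 → 0: weight = 8, length = 1, mean = 8/1 ≈ 8.000
  cycle 1 → 1: weight = 1, length = 1, mean = 1/1 ≈ 1.000
  cycle 2 → 2: weight = 6, length = 1, mean = 6/1 ≈ 6.000
  cycle 0 → 1 → 0: weight = 7, length = 2, mean = 7/2 ≈ 3.500
  cycle 0 → 2 → 0: weight = 9, length = 2, mean = 9/2 ≈ 4.500
  cycle 1 → 0 → 1: weight = 7, length = 2, mean = 7/2 ≈ 3.500
Minimum mean = 1.000, attained e.g. along the cycle 1 → 1 with weight 1 and length 1. So λ(A) = 1/1 = 1.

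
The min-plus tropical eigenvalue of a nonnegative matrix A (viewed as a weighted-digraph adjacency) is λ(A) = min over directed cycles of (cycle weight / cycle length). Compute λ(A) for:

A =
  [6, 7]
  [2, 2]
λ(A) = 2

Enumerate directed cycles and compute their means (weight / length). Sample:
  cycle 0 → 0: weight = 6, length = 1, mean = 6/1 ≈ 6.000
  cycle 1 → 1: weight = 2, length = 1, mean = 2/1 ≈ 2.000
  cycle 0 → 1 → 0: weight = 9, length = 2, mean = 9/2 ≈ 4.500
  cycle 1 → 0 → 1: weight = 9, length = 2, mean = 9/2 ≈ 4.500
Minimum mean = 2.000, attained e.g. along the cycle 1 → 1 with weight 2 and length 1. So λ(A) = 2/1 = 2.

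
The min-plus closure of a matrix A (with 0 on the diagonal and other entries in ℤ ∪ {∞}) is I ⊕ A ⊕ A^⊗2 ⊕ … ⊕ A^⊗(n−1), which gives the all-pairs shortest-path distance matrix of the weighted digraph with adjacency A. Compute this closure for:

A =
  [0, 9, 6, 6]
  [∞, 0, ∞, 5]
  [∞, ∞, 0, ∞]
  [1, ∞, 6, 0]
Closure =
  [0, 9, 6, 6]
  [6, 0, 11, 5]
  [∞, ∞, 0, ∞]
  [1, 10, 6, 0]

This is the Floyd-Warshall all-pairs shortest-path computation. For each intermediate vertex k = 0, 1, …, 3, update dist[i][j] ← min(dist[i][j], dist[i][k] + dist[k][j]). The final matrix gives, for each (i, j), the minimum total weight of any directed path from i to j (possibly empty when i = j).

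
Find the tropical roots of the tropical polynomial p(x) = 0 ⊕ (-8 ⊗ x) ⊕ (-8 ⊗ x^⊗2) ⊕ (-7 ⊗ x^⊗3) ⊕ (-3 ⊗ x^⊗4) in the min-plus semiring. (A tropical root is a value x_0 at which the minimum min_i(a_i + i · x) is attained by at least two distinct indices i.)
Roots: {-4, -1, 0, 8}

Each tropical root is a break point of the lower envelope of the lines y = a_i + i · x (there are 5 lines, with slopes 0, 1, ..., 4). Only the lines that attain the minimum somewhere contribute to roots; other lines are dominated. Here the surviving (envelope) indices are i = 4, i = 3, i = 2, i = 1, i = 0.
Intersections between consecutive envelope lines give the roots: for adjacent envelope indices i < j the intersection is x = (a_i − a_j) / (j − i). Reading off the sorted break points: {-4, -1, 0, 8}.
Verification: at each break x_0, at least two indices attain the minimum of min_i(a_i + i · x_0).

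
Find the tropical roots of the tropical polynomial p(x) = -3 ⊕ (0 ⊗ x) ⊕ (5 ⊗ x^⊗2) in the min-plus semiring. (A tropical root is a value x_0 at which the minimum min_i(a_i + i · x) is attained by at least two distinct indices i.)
Roots: {-5, -3}

Each tropical root is a break point of the lower envelope of the lines y = a_i + i · x (there are 3 lines, with slopes 0, 1, ..., 2). Only the lines that attain the minimum somewhere contribute to roots; other lines are dominated. Here the surviving (envelope) indices are i = 2, i = 1, i = 0.
Intersections between consecutive envelope lines give the roots: for adjacent envelope indices i < j the intersection is x = (a_i − a_j) / (j − i). Reading off the sorted break points: {-5, -3}.
Verification: at each break x_0, at least two indices attain the minimum of min_i(a_i + i · x_0).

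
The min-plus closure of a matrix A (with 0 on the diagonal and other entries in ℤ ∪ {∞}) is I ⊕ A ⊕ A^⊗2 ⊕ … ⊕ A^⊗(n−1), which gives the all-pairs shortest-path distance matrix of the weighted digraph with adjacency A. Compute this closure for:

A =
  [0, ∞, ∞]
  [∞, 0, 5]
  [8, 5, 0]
Closure =
  [0, ∞, ∞]
  [13, 0, 5]
  [8, 5, 0]

This is the Floyd-Warshall all-pairs shortest-path computation. For each intermediate vertex k = 0, 1, …, 2, update dist[i][j] ← min(dist[i][j], dist[i][k] + dist[k][j]). The final matrix gives, for each (i, j), the minimum total weight of any directed path from i to j (possibly empty when i = j).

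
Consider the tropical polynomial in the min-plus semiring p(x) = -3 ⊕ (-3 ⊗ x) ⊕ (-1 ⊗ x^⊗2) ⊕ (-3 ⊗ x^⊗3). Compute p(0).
p(0) = -3

A tropical monomial a ⊗ x^⊗i evaluates to a + i · x. Evaluating each term at x = 0:
  Term 0 contributes -3 + 0 · 0 = -3
  Term 1 contributes -3 + 1 · 0 = -3
  Term 2 contributes -1 + 2 · 0 = -1
  Term 3 contributes -3 + 3 · 0 = -3
p(0) = ⊕ of these = min[-3, -3, -1, -3] = -3.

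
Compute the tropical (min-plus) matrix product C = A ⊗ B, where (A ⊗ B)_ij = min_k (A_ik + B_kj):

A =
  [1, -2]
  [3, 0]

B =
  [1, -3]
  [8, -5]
A ⊗ B =
  [2, -7]
  [4, -5]

Apply the min-plus product entry-by-entry:
  C[0][0] = min over k of (A[0][0] + B[0][0] = 1 + 1 = 2, A[0][1] + B[1][0] = -2 + 8 = 6) = 2 (attained at k = 0)
  C[0][1] = min over k of (A[0][0] + B[0][1] = 1 + -3 = -2, A[0][1] + B[1][1] = -2 + -5 = -7) = -7 (attained at k = 1)
  C[1][0] = min over k of (A[1][0] + B[0][0] = 3 + 1 = 4, A[1][1] + B[1][0] = 0 + 8 = 8) = 4 (attained at k = 0)
  C[1][1] = min over k of (A[1][0] + B[0][1] = 3 + -3 = 0, A[1][1] + B[1][1] = 0 + -5 = -5) = -5 (attained at k = 1)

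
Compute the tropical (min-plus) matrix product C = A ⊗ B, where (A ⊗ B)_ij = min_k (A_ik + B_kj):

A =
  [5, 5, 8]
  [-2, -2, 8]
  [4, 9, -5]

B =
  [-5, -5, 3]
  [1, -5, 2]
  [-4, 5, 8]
A ⊗ B =
  [0, 0, 7]
  [-7, -7, 0]
  [-9, -1, 3]

Apply the min-plus product entry-by-entry:
  C[0][0] = min over k of (A[0][0] + B[0][0] = 5 + -5 = 0, A[0][1] + B[1][0] = 5 + 1 = 6, A[0][2] + B[2][0] = 8 + -4 = 4) = 0 (attained at k = 0)
  C[0][1] = min over k of (A[0][0] + B[0][1] = 5 + -5 = 0, A[0][1] + B[1][1] = 5 + -5 = 0, A[0][2] + B[2][1] = 8 + 5 = 13) = 0 (attained at k = 0)
  C[0][2] = min over k of (A[0][0] + B[0][2] = 5 + 3 = 8, A[0][1] + B[1][2] = 5 + 2 = 7, A[0][2] + B[2][2] = 8 + 8 = 16) = 7 (attained at k = 1)
  C[1][0] = min over k of (A[1][0] + B[0][0] = -2 + -5 = -7, A[1][1] + B[1][0] = -2 + 1 = -1, A[1][2] + B[2][0] = 8 + -4 = 4) = -7 (attained at k = 0)
  C[1][1] = min over k of (A[1][0] + B[0][1] = -2 + -5 = -7, A[1][1] + B[1][1] = -2 + -5 = -7, A[1][2] + B[2][1] = 8 + 5 = 13) = -7 (attained at k = 0)
  C[1][2] = min over k of (A[1][0] + B[0][2] = -2 + 3 = 1, A[1][1] + B[1][2] = -2 + 2 = 0, A[1][2] + B[2][2] = 8 + 8 = 16) = 0 (attained at k = 1)
  C[2][0] = min over k of (A[2][0] + B[0][0] = 4 + -5 = -1, A[2][1] + B[1][0] = 9 + 1 = 10, A[2][2] + B[2][0] = -5 + -4 = -9) = -9 (attained at k = 2)
  C[2][1] = min over k of (A[2][0] + B[0][1] = 4 + -5 = -1, A[2][1] + B[1][1] = 9 + -5 = 4, A[2][2] + B[2][1] = -5 + 5 = 0) = -1 (attained at k = 0)
  C[2][2] = min over k of (A[2][0] + B[0][2] = 4 + 3 = 7, A[2][1] + B[1][2] = 9 + 2 = 11, A[2][2] + B[2][2] = -5 + 8 = 3) = 3 (attained at k = 2)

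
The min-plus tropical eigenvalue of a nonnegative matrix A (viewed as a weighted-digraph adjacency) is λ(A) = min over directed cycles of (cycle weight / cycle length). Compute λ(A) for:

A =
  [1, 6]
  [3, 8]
λ(A) = 1

Enumerate directed cycles and compute their means (weight / length). Sample:
  cycle 0 → 0: weight = 1, length = 1, mean = 1/1 ≈ 1.000
  cycle 1 → 1: weight = 8, length = 1, mean = 8/1 ≈ 8.000
  cycle 0 → 1 → 0: weight = 9, length = 2, mean = 9/2 ≈ 4.500
  cycle 1 → 0 → 1: weight = 9, length = 2, mean = 9/2 ≈ 4.500
Minimum mean = 1.000, attained e.g. along the cycle 0 → 0 with weight 1 and length 1. So λ(A) = 1/1 = 1.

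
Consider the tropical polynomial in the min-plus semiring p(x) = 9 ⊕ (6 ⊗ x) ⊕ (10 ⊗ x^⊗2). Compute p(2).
p(2) = 8

A tropical monomial a ⊗ x^⊗i evaluates to a + i · x. Evaluating each term at x = 2:
  Term 0 contributes 9 + 0 · 2 = 9
  Term 1 contributes 6 + 1 · 2 = 8
  Term 2 contributes 10 + 2 · 2 = 14
p(2) = ⊕ of these = min[9, 8, 14] = 8.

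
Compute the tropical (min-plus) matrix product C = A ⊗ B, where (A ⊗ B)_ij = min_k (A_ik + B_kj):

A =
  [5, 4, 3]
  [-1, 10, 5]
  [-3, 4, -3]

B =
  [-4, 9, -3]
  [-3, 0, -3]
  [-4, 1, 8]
A ⊗ B =
  [-1, 4, 1]
  [-5, 6, -4]
  [-7, -2, -6]

Apply the min-plus product entry-by-entry:
  C[0][0] = min over k of (A[0][0] + B[0][0] = 5 + -4 = 1, A[0][1] + B[1][0] = 4 + -3 = 1, A[0][2] + B[2][0] = 3 + -4 = -1) = -1 (attained at k = 2)
  C[0][1] = min over k of (A[0][0] + B[0][1] = 5 + 9 = 14, A[0][1] + B[1][1] = 4 + 0 = 4, A[0][2] + B[2][1] = 3 + 1 = 4) = 4 (attained at k = 1)
  C[0][2] = min over k of (A[0][0] + B[0][2] = 5 + -3 = 2, A[0][1] + B[1][2] = 4 + -3 = 1, A[0][2] + B[2][2] = 3 + 8 = 11) = 1 (attained at k = 1)
  C[1][0] = min over k of (A[1][0] + B[0][0] = -1 + -4 = -5, A[1][1] + B[1][0] = 10 + -3 = 7, A[1][2] + B[2][0] = 5 + -4 = 1) = -5 (attained at k = 0)
  C[1][1] = min over k of (A[1][0] + B[0][1] = -1 + 9 = 8, A[1][1] + B[1][1] = 10 + 0 = 10, A[1][2] + B[2][1] = 5 + 1 = 6) = 6 (attained at k = 2)
  C[1][2] = min over k of (A[1][0] + B[0][2] = -1 + -3 = -4, A[1][1] + B[1][2] = 10 + -3 = 7, A[1][2] + B[2][2] = 5 + 8 = 13) = -4 (attained at k = 0)
  C[2][0] = min over k of (A[2][0] + B[0][0] = -3 + -4 = -7, A[2][1] + B[1][0] = 4 + -3 = 1, A[2][2] + B[2][0] = -3 + -4 = -7) = -7 (attained at k = 0)
  C[2][1] = min over k of (A[2][0] + B[0][1] = -3 + 9 = 6, A[2][1] + B[1][1] = 4 + 0 = 4, A[2][2] + B[2][1] = -3 + 1 = -2) = -2 (attained at k = 2)
  C[2][2] = min over k of (A[2][0] + B[0][2] = -3 + -3 = -6, A[2][1] + B[1][2] = 4 + -3 = 1, A[2][2] + B[2][2] = -3 + 8 = 5) = -6 (attained at k = 0)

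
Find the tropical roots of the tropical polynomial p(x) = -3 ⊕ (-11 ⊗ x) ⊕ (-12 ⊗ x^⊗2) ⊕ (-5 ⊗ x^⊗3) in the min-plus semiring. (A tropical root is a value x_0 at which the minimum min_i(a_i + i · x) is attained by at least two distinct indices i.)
Roots: {-7, 1, 8}

Each tropical root is a break point of the lower envelope of the lines y = a_i + i · x (there are 4 lines, with slopes 0, 1, ..., 3). Only the lines that attain the minimum somewhere contribute to roots; other lines are dominated. Here the surviving (envelope) indices are i = 3, i = 2, i = 1, i = 0.
Intersections between consecutive envelope lines give the roots: for adjacent envelope indices i < j the intersection is x = (a_i − a_j) / (j − i). Reading off the sorted break points: {-7, 1, 8}.
Verification: at each break x_0, at least two indices attain the minimum of min_i(a_i + i · x_0).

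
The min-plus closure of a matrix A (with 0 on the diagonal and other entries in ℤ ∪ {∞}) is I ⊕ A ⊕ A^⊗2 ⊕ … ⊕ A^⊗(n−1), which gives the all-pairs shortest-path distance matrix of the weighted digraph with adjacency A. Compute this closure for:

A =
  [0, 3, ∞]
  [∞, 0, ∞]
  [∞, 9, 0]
Closure =
  [0, 3, ∞]
  [∞, 0, ∞]
  [∞, 9, 0]

This is the Floyd-Warshall all-pairs shortest-path computation. For each intermediate vertex k = 0, 1, …, 2, update dist[i][j] ← min(dist[i][j], dist[i][k] + dist[k][j]). The final matrix gives, for each (i, j), the minimum total weight of any directed path from i to j (possibly empty when i = j).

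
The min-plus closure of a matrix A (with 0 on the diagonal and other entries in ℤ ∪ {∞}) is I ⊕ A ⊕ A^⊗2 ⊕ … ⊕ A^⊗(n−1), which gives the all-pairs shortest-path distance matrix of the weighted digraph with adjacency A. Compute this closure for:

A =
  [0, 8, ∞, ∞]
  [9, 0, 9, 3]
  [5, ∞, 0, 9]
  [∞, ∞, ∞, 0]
Closure =
  [0, 8, 17, 11]
  [9, 0, 9, 3]
  [5, 13, 0, 9]
  [∞, ∞, ∞, 0]

This is the Floyd-Warshall all-pairs shortest-path computation. For each intermediate vertex k = 0, 1, …, 3, update dist[i][j] ← min(dist[i][j], dist[i][k] + dist[k][j]). The final matrix gives, for each (i, j), the minimum total weight of any directed path from i to j (possibly empty when i = j).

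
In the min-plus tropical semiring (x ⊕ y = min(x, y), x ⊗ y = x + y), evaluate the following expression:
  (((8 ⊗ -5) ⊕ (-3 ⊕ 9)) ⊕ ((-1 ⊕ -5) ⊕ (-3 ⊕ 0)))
(((8 ⊗ -5) ⊕ (-3 ⊕ 9)) ⊕ ((-1 ⊕ -5) ⊕ (-3 ⊕ 0))) = -5

Expand innermost to outermost. Recall ⊕ takes the minimum of its arguments and ⊗ takes their sum. Working out the expression (((8 ⊗ -5) ⊕ (-3 ⊕ 9)) ⊕ ((-1 ⊕ -5) ⊕ (-3 ⊕ 0))) gives -5.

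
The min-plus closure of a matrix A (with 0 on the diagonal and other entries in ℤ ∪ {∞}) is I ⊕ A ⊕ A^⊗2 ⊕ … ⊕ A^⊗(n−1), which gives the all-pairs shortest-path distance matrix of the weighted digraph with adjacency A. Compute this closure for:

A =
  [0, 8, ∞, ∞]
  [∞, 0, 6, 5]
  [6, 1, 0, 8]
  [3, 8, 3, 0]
Closure =
  [0, 8, 14, 13]
  [8, 0, 6, 5]
  [6, 1, 0, 6]
  [3, 4, 3, 0]

This is the Floyd-Warshall all-pairs shortest-path computation. For each intermediate vertex k = 0, 1, …, 3, update dist[i][j] ← min(dist[i][j], dist[i][k] + dist[k][j]). The final matrix gives, for each (i, j), the minimum total weight of any directed path from i to j (possibly empty when i = j).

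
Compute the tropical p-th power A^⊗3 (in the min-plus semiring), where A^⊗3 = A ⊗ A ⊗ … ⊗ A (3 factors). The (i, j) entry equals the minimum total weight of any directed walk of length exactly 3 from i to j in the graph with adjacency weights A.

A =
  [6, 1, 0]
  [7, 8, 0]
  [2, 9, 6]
A^⊗3 =
  [3, 3, 2]
  [8, 3, 2]
  [4, 9, 3]

Each entry (A^⊗3)_ij equals the minimum over all length-3 walks i = v_0 → v_1 → … → v_3 = j of Σ_t A[v_t][v_{t+1}]. For example, for (i, j) = (0, 2) we minimise over 9 possible intermediate vertex sequences; the minimum is 2, attained along the walk 0 → 2 → 0 → 2.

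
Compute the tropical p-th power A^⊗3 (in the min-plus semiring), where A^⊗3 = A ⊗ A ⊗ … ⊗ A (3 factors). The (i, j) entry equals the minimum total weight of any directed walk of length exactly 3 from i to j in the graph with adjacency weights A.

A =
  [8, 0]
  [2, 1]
A^⊗3 =
  [3, 2]
  [4, 3]

Each entry (A^⊗3)_ij equals the minimum over all length-3 walks i = v_0 → v_1 → … → v_3 = j of Σ_t A[v_t][v_{t+1}]. For example, for (i, j) = (0, 1) we minimise over 4 possible intermediate vertex sequences; the minimum is 2, attained along the walk 0 → 1 → 0 → 1.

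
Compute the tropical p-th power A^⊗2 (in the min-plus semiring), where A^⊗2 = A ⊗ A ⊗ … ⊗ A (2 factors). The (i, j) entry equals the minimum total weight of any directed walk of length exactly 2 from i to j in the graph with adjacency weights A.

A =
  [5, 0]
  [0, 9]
A^⊗2 =
  [0, 5]
  [5, 0]

Each entry (A^⊗2)_ij equals the minimum over all length-2 walks i = v_0 → v_1 → … → v_2 = j of Σ_t A[v_t][v_{t+1}]. For example, for (i, j) = (0, 1) we minimise over 2 possible intermediate vertex sequences; the minimum is 5, attained along the walk 0 → 0 → 1.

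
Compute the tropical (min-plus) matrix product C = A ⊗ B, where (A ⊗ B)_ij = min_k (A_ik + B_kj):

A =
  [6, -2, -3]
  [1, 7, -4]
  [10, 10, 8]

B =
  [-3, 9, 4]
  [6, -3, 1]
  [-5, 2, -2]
A ⊗ B =
  [-8, -5, -5]
  [-9, -2, -6]
  [3, 7, 6]

Apply the min-plus product entry-by-entry:
  C[0][0] = min over k of (A[0][0] + B[0][0] = 6 + -3 = 3, A[0][1] + B[1][0] = -2 + 6 = 4, A[0][2] + B[2][0] = -3 + -5 = -8) = -8 (attained at k = 2)
  C[0][1] = min over k of (A[0][0] + B[0][1] = 6 + 9 = 15, A[0][1] + B[1][1] = -2 + -3 = -5, A[0][2] + B[2][1] = -3 + 2 = -1) = -5 (attained at k = 1)
  C[0][2] = min over k of (A[0][0] + B[0][2] = 6 + 4 = 10, A[0][1] + B[1][2] = -2 + 1 = -1, A[0][2] + B[2][2] = -3 + -2 = -5) = -5 (attained at k = 2)
  C[1][0] = min over k of (A[1][0] + B[0][0] = 1 + -3 = -2, A[1][1] + B[1][0] = 7 + 6 = 13, A[1][2] + B[2][0] = -4 + -5 = -9) = -9 (attained at k = 2)
  C[1][1] = min over k of (A[1][0] + B[0][1] = 1 + 9 = 10, A[1][1] + B[1][1] = 7 + -3 = 4, A[1][2] + B[2][1] = -4 + 2 = -2) = -2 (attained at k = 2)
  C[1][2] = min over k of (A[1][0] + B[0][2] = 1 + 4 = 5, A[1][1] + B[1][2] = 7 + 1 = 8, A[1][2] + B[2][2] = -4 + -2 = -6) = -6 (attained at k = 2)
  C[2][0] = min over k of (A[2][0] + B[0][0] = 10 + -3 = 7, A[2][1] + B[1][0] = 10 + 6 = 16, A[2][2] + B[2][0] = 8 + -5 = 3) = 3 (attained at k = 2)
  C[2][1] = min over k of (A[2][0] + B[0][1] = 10 + 9 = 19, A[2][1] + B[1][1] = 10 + -3 = 7, A[2][2] + B[2][1] = 8 + 2 = 10) = 7 (attained at k = 1)
  C[2][2] = min over k of (A[2][0] + B[0][2] = 10 + 4 = 14, A[2][1] + B[1][2] = 10 + 1 = 11, A[2][2] + B[2][2] = 8 + -2 = 6) = 6 (attained at k = 2)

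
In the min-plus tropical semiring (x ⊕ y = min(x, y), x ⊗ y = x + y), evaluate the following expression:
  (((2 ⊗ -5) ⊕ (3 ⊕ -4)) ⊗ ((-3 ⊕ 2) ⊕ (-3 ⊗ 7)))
(((2 ⊗ -5) ⊕ (3 ⊕ -4)) ⊗ ((-3 ⊕ 2) ⊕ (-3 ⊗ 7))) = -7

Expand innermost to outermost. Recall ⊕ takes the minimum of its arguments and ⊗ takes their sum. Working out the expression (((2 ⊗ -5) ⊕ (3 ⊕ -4)) ⊗ ((-3 ⊕ 2) ⊕ (-3 ⊗ 7))) gives -7.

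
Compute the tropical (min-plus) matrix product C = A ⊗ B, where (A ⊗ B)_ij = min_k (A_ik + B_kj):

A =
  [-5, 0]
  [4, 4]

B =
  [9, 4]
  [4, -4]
A ⊗ B =
  [4, -4]
  [8, 0]

Apply the min-plus product entry-by-entry:
  C[0][0] = min over k of (A[0][0] + B[0][0] = -5 + 9 = 4, A[0][1] + B[1][0] = 0 + 4 = 4) = 4 (attained at k = 0)
  C[0][1] = min over k of (A[0][0] + B[0][1] = -5 + 4 = -1, A[0][1] + B[1][1] = 0 + -4 = -4) = -4 (attained at k = 1)
  C[1][0] = min over k of (A[1][0] + B[0][0] = 4 + 9 = 13, A[1][1] + B[1][0] = 4 + 4 = 8) = 8 (attained at k = 1)
  C[1][1] = min over k of (A[1][0] + B[0][1] = 4 + 4 = 8, A[1][1] + B[1][1] = 4 + -4 = 0) = 0 (attained at k = 1)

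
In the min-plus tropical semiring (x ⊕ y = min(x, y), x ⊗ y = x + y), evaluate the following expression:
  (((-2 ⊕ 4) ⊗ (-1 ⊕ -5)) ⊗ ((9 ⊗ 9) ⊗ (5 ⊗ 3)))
(((-2 ⊕ 4) ⊗ (-1 ⊕ -5)) ⊗ ((9 ⊗ 9) ⊗ (5 ⊗ 3))) = 19

Expand innermost to outermost. Recall ⊕ takes the minimum of its arguments and ⊗ takes their sum. Working out the expression (((-2 ⊕ 4) ⊗ (-1 ⊕ -5)) ⊗ ((9 ⊗ 9) ⊗ (5 ⊗ 3))) gives 19.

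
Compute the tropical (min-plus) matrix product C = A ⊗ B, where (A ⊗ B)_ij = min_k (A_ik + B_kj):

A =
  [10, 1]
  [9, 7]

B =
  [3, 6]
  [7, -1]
A ⊗ B =
  [8, 0]
  [12, 6]

Apply the min-plus product entry-by-entry:
  C[0][0] = min over k of (A[0][0] + B[0][0] = 10 + 3 = 13, A[0][1] + B[1][0] = 1 + 7 = 8) = 8 (attained at k = 1)
  C[0][1] = min over k of (A[0][0] + B[0][1] = 10 + 6 = 16, A[0][1] + B[1][1] = 1 + -1 = 0) = 0 (attained at k = 1)
  C[1][0] = min over k of (A[1][0] + B[0][0] = 9 + 3 = 12, A[1][1] + B[1][0] = 7 + 7 = 14) = 12 (attained at k = 0)
  C[1][1] = min over k of (A[1][0] + B[0][1] = 9 + 6 = 15, A[1][1] + B[1][1] = 7 + -1 = 6) = 6 (attained at k = 1)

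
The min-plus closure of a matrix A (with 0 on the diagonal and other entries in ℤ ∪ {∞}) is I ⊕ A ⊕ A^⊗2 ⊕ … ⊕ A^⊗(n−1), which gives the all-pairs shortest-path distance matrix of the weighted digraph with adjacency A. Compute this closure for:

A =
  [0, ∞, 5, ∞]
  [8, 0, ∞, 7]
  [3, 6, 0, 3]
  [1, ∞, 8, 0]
Closure =
  [0, 11, 5, 8]
  [8, 0, 13, 7]
  [3, 6, 0, 3]
  [1, 12, 6, 0]

This is the Floyd-Warshall all-pairs shortest-path computation. For each intermediate vertex k = 0, 1, …, 3, update dist[i][j] ← min(dist[i][j], dist[i][k] + dist[k][j]). The final matrix gives, for each (i, j), the minimum total weight of any directed path from i to j (possibly empty when i = j).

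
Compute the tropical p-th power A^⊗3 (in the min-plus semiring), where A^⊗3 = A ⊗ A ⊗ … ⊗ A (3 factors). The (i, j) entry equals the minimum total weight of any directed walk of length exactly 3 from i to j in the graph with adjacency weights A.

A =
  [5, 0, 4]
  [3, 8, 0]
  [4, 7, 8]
A^⊗3 =
  [4, 3, 5]
  [6, 4, 3]
  [7, 9, 4]

Each entry (A^⊗3)_ij equals the minimum over all length-3 walks i = v_0 → v_1 → … → v_3 = j of Σ_t A[v_t][v_{t+1}]. For example, for (i, j) = (0, 2) we minimise over 9 possible intermediate vertex sequences; the minimum is 5, attained along the walk 0 → 0 → 1 → 2.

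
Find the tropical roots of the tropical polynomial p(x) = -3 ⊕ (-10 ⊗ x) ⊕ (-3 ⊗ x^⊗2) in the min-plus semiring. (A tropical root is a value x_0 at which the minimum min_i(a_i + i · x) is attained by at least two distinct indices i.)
Roots: {-7, 7}

Each tropical root is a break point of the lower envelope of the lines y = a_i + i · x (there are 3 lines, with slopes 0, 1, ..., 2). Only the lines that attain the minimum somewhere contribute to roots; other lines are dominated. Here the surviving (envelope) indices are i = 2, i = 1, i = 0.
Intersections between consecutive envelope lines give the roots: for adjacent envelope indices i < j the intersection is x = (a_i − a_j) / (j − i). Reading off the sorted break points: {-7, 7}.
Verification: at each break x_0, at least two indices attain the minimum of min_i(a_i + i · x_0).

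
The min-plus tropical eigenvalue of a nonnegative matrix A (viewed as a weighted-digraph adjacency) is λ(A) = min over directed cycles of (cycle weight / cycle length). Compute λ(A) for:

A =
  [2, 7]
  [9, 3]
λ(A) = 2

Enumerate directed cycles and compute their means (weight / length). Sample:
  cycle 0 → 0: weight = 2, length = 1, mean = 2/1 ≈ 2.000
  cycle 1 → 1: weight = 3, length = 1, mean = 3/1 ≈ 3.000
  cycle 0 → 1 → 0: weight = 16, length = 2, mean = 16/2 ≈ 8.000
  cycle 1 → 0 → 1: weight = 16, length = 2, mean = 16/2 ≈ 8.000
Minimum mean = 2.000, attained e.g. along the cycle 0 → 0 with weight 2 and length 1. So λ(A) = 2/1 = 2.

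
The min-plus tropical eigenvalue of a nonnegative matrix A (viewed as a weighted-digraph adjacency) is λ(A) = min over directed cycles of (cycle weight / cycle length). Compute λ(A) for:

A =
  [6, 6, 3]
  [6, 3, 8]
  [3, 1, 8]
λ(A) = 3

Enumerate directed cycles and compute their means (weight / length). Sample:
  cycle 0 → 0: weight = 6, length = 1, mean = 6/1 ≈ 6.000
  cycle 1 → 1: weight = 3, length = 1, mean = 3/1 ≈ 3.000
  cycle 2 → 2: weight = 8, length = 1, mean = 8/1 ≈ 8.000
  cycle 0 → 1 → 0: weight = 12, length = 2, mean = 12/2 ≈ 6.000
  cycle 0 → 2 → 0: weight = 6, length = 2, mean = 6/2 ≈ 3.000
  cycle 1 → 0 → 1: weight = 12, length = 2, mean = 12/2 ≈ 6.000
Minimum mean = 3.000, attained e.g. along the cycle 1 → 1 with weight 3 and length 1. So λ(A) = 3/1 = 3.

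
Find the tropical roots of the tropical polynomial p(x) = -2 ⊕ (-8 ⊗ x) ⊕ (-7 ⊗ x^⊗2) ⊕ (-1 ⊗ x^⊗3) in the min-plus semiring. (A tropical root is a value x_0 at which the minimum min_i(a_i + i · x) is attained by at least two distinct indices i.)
Roots: {-6, -1, 6}

Each tropical root is a break point of the lower envelope of the lines y = a_i + i · x (there are 4 lines, with slopes 0, 1, ..., 3). Only the lines that attain the minimum somewhere contribute to roots; other lines are dominated. Here the surviving (envelope) indices are i = 3, i = 2, i = 1, i = 0.
Intersections between consecutive envelope lines give the roots: for adjacent envelope indices i < j the intersection is x = (a_i − a_j) / (j − i). Reading off the sorted break points: {-6, -1, 6}.
Verification: at each break x_0, at least two indices attain the minimum of min_i(a_i + i · x_0).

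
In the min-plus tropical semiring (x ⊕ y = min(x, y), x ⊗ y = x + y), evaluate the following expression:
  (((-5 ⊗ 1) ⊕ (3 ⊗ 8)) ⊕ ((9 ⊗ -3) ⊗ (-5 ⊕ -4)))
(((-5 ⊗ 1) ⊕ (3 ⊗ 8)) ⊕ ((9 ⊗ -3) ⊗ (-5 ⊕ -4))) = -4

Expand innermost to outermost. Recall ⊕ takes the minimum of its arguments and ⊗ takes their sum. Working out the expression (((-5 ⊗ 1) ⊕ (3 ⊗ 8)) ⊕ ((9 ⊗ -3) ⊗ (-5 ⊕ -4))) gives -4.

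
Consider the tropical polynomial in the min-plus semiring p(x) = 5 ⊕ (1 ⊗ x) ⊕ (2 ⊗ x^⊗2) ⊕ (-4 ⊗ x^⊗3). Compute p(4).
p(4) = 5

A tropical monomial a ⊗ x^⊗i evaluates to a + i · x. Evaluating each term at x = 4:
  Term 0 contributes 5 + 0 · 4 = 5
  Term 1 contributes 1 + 1 · 4 = 5
  Term 2 contributes 2 + 2 · 4 = 10
  Term 3 contributes -4 + 3 · 4 = 8
p(4) = ⊕ of these = min[5, 5, 10, 8] = 5.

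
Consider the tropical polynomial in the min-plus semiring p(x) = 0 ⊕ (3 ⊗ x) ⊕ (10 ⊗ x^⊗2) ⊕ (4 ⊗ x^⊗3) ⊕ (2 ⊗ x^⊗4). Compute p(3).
p(3) = 0

A tropical monomial a ⊗ x^⊗i evaluates to a + i · x. Evaluating each term at x = 3:
  Term 0 contributes 0 + 0 · 3 = 0
  Term 1 contributes 3 + 1 · 3 = 6
  Term 2 contributes 10 + 2 · 3 = 16
  Term 3 contributes 4 + 3 · 3 = 13
  Term 4 contributes 2 + 4 · 3 = 14
p(3) = ⊕ of these = min[0, 6, 16, 13, 14] = 0.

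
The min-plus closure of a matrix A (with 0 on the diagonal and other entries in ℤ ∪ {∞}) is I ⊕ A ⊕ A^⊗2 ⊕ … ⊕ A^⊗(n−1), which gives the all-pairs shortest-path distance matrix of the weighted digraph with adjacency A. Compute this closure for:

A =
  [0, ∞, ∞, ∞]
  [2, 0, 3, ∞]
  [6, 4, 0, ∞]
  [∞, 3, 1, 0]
Closure =
  [0, ∞, ∞, ∞]
  [2, 0, 3, ∞]
  [6, 4, 0, ∞]
  [5, 3, 1, 0]

This is the Floyd-Warshall all-pairs shortest-path computation. For each intermediate vertex k = 0, 1, …, 3, update dist[i][j] ← min(dist[i][j], dist[i][k] + dist[k][j]). The final matrix gives, for each (i, j), the minimum total weight of any directed path from i to j (possibly empty when i = j).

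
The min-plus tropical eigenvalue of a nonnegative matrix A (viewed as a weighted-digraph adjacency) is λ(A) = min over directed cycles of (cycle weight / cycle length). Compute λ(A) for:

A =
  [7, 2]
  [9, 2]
λ(A) = 2

Enumerate directed cycles and compute their means (weight / length). Sample:
  cycle 0 → 0: weight = 7, length = 1, mean = 7/1 ≈ 7.000
  cycle 1 → 1: weight = 2, length = 1, mean = 2/1 ≈ 2.000
  cycle 0 → 1 → 0: weight = 11, length = 2, mean = 11/2 ≈ 5.500
  cycle 1 → 0 → 1: weight = 11, length = 2, mean = 11/2 ≈ 5.500
Minimum mean = 2.000, attained e.g. along the cycle 1 → 1 with weight 2 and length 1. So λ(A) = 2/1 = 2.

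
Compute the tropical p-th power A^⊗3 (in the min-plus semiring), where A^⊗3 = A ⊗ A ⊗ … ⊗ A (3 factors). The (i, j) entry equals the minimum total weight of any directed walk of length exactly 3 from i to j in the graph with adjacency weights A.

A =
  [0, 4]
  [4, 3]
A^⊗3 =
  [0, 4]
  [4, 8]

Each entry (A^⊗3)_ij equals the minimum over all length-3 walks i = v_0 → v_1 → … → v_3 = j of Σ_t A[v_t][v_{t+1}]. For example, for (i, j) = (0, 1) we minimise over 4 possible intermediate vertex sequences; the minimum is 4, attained along the walk 0 → 0 → 0 → 1.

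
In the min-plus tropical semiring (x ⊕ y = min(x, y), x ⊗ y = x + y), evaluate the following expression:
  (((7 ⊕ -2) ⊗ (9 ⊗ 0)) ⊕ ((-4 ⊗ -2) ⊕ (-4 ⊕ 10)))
(((7 ⊕ -2) ⊗ (9 ⊗ 0)) ⊕ ((-4 ⊗ -2) ⊕ (-4 ⊕ 10))) = -6

Expand innermost to outermost. Recall ⊕ takes the minimum of its arguments and ⊗ takes their sum. Working out the expression (((7 ⊕ -2) ⊗ (9 ⊗ 0)) ⊕ ((-4 ⊗ -2) ⊕ (-4 ⊕ 10))) gives -6.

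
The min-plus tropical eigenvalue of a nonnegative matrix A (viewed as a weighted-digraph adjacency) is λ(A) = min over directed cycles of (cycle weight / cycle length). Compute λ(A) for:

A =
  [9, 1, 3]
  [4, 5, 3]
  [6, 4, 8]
λ(A) = 5/2

Enumerate directed cycles and compute their means (weight / length). Sample:
  cycle 0 → 0: weight = 9, length = 1, mean = 9/1 ≈ 9.000
  cycle 1 → 1: weight = 5, length = 1, mean = 5/1 ≈ 5.000
  cycle 2 → 2: weight = 8, length = 1, mean = 8/1 ≈ 8.000
  cycle 0 → 1 → 0: weight = 5, length = 2, mean = 5/2 ≈ 2.500
  cycle 0 → 2 → 0: weight = 9, length = 2, mean = 9/2 ≈ 4.500
  cycle 1 → 0 → 1: weight = 5, length = 2, mean = 5/2 ≈ 2.500
Minimum mean = 2.500, attained e.g. along the cycle 0 → 1 → 0 with weight 5 and length 2. So λ(A) = 5/2 = 5/2.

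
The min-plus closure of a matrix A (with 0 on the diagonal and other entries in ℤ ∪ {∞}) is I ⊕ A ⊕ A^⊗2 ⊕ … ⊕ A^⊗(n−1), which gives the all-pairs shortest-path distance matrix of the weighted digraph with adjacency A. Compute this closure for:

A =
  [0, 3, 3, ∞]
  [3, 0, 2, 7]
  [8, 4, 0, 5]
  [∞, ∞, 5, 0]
Closure =
  [0, 3, 3, 8]
  [3, 0, 2, 7]
  [7, 4, 0, 5]
  [12, 9, 5, 0]

This is the Floyd-Warshall all-pairs shortest-path computation. For each intermediate vertex k = 0, 1, …, 3, update dist[i][j] ← min(dist[i][j], dist[i][k] + dist[k][j]). The final matrix gives, for each (i, j), the minimum total weight of any directed path from i to j (possibly empty when i = j).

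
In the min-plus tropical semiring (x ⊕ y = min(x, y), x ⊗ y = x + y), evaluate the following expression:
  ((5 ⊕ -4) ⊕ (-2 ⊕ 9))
((5 ⊕ -4) ⊕ (-2 ⊕ 9)) = -4

Expand innermost to outermost. Recall ⊕ takes the minimum of its arguments and ⊗ takes their sum. Working out the expression ((5 ⊕ -4) ⊕ (-2 ⊕ 9)) gives -4.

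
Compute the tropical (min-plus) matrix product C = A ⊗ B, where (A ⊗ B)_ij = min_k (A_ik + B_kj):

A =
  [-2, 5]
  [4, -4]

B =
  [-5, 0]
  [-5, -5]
A ⊗ B =
  [-7, -2]
  [-9, -9]

Apply the min-plus product entry-by-entry:
  C[0][0] = min over k of (A[0][0] + B[0][0] = -2 + -5 = -7, A[0][1] + B[1][0] = 5 + -5 = 0) = -7 (attained at k = 0)
  C[0][1] = min over k of (A[0][0] + B[0][1] = -2 + 0 = -2, A[0][1] + B[1][1] = 5 + -5 = 0) = -2 (attained at k = 0)
  C[1][0] = min over k of (A[1][0] + B[0][0] = 4 + -5 = -1, A[1][1] + B[1][0] = -4 + -5 = -9) = -9 (attained at k = 1)
  C[1][1] = min over k of (A[1][0] + B[0][1] = 4 + 0 = 4, A[1][1] + B[1][1] = -4 + -5 = -9) = -9 (attained at k = 1)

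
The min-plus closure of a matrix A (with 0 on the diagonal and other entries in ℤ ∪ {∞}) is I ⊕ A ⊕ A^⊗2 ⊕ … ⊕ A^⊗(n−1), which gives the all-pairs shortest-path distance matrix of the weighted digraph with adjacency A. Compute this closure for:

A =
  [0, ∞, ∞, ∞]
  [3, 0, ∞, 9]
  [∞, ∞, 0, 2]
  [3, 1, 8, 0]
Closure =
  [0, ∞, ∞, ∞]
  [3, 0, 17, 9]
  [5, 3, 0, 2]
  [3, 1, 8, 0]

This is the Floyd-Warshall all-pairs shortest-path computation. For each intermediate vertex k = 0, 1, …, 3, update dist[i][j] ← min(dist[i][j], dist[i][k] + dist[k][j]). The final matrix gives, for each (i, j), the minimum total weight of any directed path from i to j (possibly empty when i = j).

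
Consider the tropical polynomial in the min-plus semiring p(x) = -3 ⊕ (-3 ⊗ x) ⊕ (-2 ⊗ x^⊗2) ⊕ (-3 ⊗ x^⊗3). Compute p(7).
p(7) = -3

A tropical monomial a ⊗ x^⊗i evaluates to a + i · x. Evaluating each term at x = 7:
  Term 0 contributes -3 + 0 · 7 = -3
  Term 1 contributes -3 + 1 · 7 = 4
  Term 2 contributes -2 + 2 · 7 = 12
  Term 3 contributes -3 + 3 · 7 = 18
p(7) = ⊕ of these = min[-3, 4, 12, 18] = -3.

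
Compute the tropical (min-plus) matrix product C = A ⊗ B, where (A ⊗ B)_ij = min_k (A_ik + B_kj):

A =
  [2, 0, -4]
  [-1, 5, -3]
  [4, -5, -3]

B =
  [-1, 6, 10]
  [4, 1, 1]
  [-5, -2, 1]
A ⊗ B =
  [-9, -6, -3]
  [-8, -5, -2]
  [-8, -5, -4]

Apply the min-plus product entry-by-entry:
  C[0][0] = min over k of (A[0][0] + B[0][0] = 2 + -1 = 1, A[0][1] + B[1][0] = 0 + 4 = 4, A[0][2] + B[2][0] = -4 + -5 = -9) = -9 (attained at k = 2)
  C[0][1] = min over k of (A[0][0] + B[0][1] = 2 + 6 = 8, A[0][1] + B[1][1] = 0 + 1 = 1, A[0][2] + B[2][1] = -4 + -2 = -6) = -6 (attained at k = 2)
  C[0][2] = min over k of (A[0][0] + B[0][2] = 2 + 10 = 12, A[0][1] + B[1][2] = 0 + 1 = 1, A[0][2] + B[2][2] = -4 + 1 = -3) = -3 (attained at k = 2)
  C[1][0] = min over k of (A[1][0] + B[0][0] = -1 + -1 = -2, A[1][1] + B[1][0] = 5 + 4 = 9, A[1][2] + B[2][0] = -3 + -5 = -8) = -8 (attained at k = 2)
  C[1][1] = min over k of (A[1][0] + B[0][1] = -1 + 6 = 5, A[1][1] + B[1][1] = 5 + 1 = 6, A[1][2] + B[2][1] = -3 + -2 = -5) = -5 (attained at k = 2)
  C[1][2] = min over k of (A[1][0] + B[0][2] = -1 + 10 = 9, A[1][1] + B[1][2] = 5 + 1 = 6, A[1][2] + B[2][2] = -3 + 1 = -2) = -2 (attained at k = 2)
  C[2][0] = min over k of (A[2][0] + B[0][0] = 4 + -1 = 3, A[2][1] + B[1][0] = -5 + 4 = -1, A[2][2] + B[2][0] = -3 + -5 = -8) = -8 (attained at k = 2)
  C[2][1] = min over k of (A[2][0] + B[0][1] = 4 + 6 = 10, A[2][1] + B[1][1] = -5 + 1 = -4, A[2][2] + B[2][1] = -3 + -2 = -5) = -5 (attained at k = 2)
  C[2][2] = min over k of (A[2][0] + B[0][2] = 4 + 10 = 14, A[2][1] + B[1][2] = -5 + 1 = -4, A[2][2] + B[2][2] = -3 + 1 = -2) = -4 (attained at k = 1)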